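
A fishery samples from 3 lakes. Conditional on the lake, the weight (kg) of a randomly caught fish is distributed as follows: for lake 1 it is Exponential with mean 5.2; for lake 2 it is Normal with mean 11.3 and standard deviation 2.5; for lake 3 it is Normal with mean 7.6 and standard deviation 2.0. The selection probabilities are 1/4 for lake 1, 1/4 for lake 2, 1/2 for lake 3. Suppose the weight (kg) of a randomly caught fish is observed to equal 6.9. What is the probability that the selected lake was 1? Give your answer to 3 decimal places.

Likelihoods f(6.9 | ·): 1: 0.0510177; 2: 0.0339105; 3: 0.18762.
Posterior ∝ prior × likelihood. Numerator for 1: 0.25·0.0510177 = 0.0127544.
Normalizing constant: 0.25·0.0510177 + 0.25·0.0339105 + 0.5·0.18762 = 0.115042.
P(1 | observation) = 0.0127544 / 0.115042 = 0.110868.

0.111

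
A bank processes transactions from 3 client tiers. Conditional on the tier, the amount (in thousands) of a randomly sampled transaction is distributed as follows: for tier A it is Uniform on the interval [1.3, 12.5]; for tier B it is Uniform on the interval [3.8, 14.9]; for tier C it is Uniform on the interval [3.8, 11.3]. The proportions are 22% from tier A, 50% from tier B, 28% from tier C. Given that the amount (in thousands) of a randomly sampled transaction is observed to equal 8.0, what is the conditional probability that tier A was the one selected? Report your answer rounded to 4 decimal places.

0.1925

Likelihoods f(8.0 | ·): A: 0.0892857; B: 0.0900901; C: 0.133333.
Posterior ∝ prior × likelihood. Numerator for A: 0.22·0.0892857 = 0.0196429.
Normalizing constant: 0.22·0.0892857 + 0.5·0.0900901 + 0.28·0.133333 = 0.102021.
P(A | observation) = 0.0196429 / 0.102021 = 0.192537.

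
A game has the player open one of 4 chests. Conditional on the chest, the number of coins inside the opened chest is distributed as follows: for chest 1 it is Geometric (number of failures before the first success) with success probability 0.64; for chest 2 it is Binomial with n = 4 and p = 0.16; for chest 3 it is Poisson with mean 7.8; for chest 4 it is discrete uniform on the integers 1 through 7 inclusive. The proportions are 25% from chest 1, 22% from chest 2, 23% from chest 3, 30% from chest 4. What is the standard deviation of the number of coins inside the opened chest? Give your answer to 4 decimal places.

3.4009

Per component, 1: μ=0.5625, E[X²]=1.19531; 2: μ=0.64, E[X²]=0.9472; 3: μ=7.8, E[X²]=68.64; 4: μ=4, E[X²]=20.
E[X] = 0.25·0.5625 + 0.22·0.64 + 0.23·7.8 + 0.3·4 = 3.27542.
E[X²] = 0.25·1.19531 + 0.22·0.9472 + 0.23·68.64 + 0.3·20 = 22.2944.
Var(X) = E[X²] − (E[X])² = 22.2944 − 10.7284 = 11.566.
SD(X) = √11.566 = 3.40088.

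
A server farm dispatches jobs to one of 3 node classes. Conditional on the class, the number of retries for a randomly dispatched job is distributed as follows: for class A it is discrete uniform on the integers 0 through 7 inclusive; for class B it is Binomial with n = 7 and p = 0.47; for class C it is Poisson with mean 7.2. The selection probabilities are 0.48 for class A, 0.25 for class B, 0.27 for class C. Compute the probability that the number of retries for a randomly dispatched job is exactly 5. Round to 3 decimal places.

0.126

Conditional on each class, P(X = 5): A: 0.125; B: 0.135288; C: 0.120382.
By total probability, P(X = 5) = 0.48·0.125 + 0.25·0.135288 + 0.27·0.120382 = 0.126325.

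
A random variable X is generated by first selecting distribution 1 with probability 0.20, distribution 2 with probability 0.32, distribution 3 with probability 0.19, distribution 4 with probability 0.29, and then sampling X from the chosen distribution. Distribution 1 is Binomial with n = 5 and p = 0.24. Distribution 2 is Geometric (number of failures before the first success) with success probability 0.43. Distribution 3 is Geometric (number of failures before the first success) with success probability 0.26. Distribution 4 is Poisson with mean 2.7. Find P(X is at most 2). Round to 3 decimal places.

Conditional on each component, P(X ≤ 2): 1: 0.906749; 2: 0.814807; 3: 0.594776; 4: 0.493624.
By total probability, P(X ≤ 2) = 0.2·0.906749 + 0.32·0.814807 + 0.19·0.594776 + 0.29·0.493624 = 0.698247.

0.698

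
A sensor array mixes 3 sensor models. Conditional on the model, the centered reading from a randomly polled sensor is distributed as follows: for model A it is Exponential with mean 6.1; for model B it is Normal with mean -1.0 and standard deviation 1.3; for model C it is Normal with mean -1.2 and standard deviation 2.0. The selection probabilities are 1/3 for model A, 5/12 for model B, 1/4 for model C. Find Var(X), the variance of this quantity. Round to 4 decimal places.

25.5539

Per component, A: μ=6.1, E[X²]=74.42; B: μ=-1, E[X²]=2.69; C: μ=-1.2, E[X²]=5.44.
E[X] = 0.333333·6.1 + 0.416667·-1 + 0.25·-1.2 = 1.31667.
E[X²] = 0.333333·74.42 + 0.416667·2.69 + 0.25·5.44 = 27.2875.
Var(X) = E[X²] − (E[X])² = 27.2875 − 1.73361 = 25.5539.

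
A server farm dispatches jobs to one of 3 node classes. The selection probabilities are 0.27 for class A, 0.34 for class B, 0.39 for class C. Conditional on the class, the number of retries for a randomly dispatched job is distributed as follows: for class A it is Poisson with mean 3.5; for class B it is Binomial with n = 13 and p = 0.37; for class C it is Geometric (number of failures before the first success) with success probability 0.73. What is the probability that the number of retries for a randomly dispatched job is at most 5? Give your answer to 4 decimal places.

0.8462

Conditional on each class, P(X ≤ 5): A: 0.857614; B: 0.661175; C: 0.999613.
By total probability, P(X ≤ 5) = 0.27·0.857614 + 0.34·0.661175 + 0.39·0.999613 = 0.846204.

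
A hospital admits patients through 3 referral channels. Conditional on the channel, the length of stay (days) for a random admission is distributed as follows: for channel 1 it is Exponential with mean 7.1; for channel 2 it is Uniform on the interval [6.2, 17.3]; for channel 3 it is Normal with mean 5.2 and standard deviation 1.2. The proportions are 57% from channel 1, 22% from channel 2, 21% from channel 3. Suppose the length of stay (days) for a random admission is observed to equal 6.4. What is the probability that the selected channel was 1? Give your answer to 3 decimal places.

Likelihoods f(6.4 | ·): 1: 0.0571827; 2: 0.0900901; 3: 0.201642.
Posterior ∝ prior × likelihood. Numerator for 1: 0.57·0.0571827 = 0.0325942.
Normalizing constant: 0.57·0.0571827 + 0.22·0.0900901 + 0.21·0.201642 = 0.0947589.
P(1 | observation) = 0.0325942 / 0.0947589 = 0.34397.

0.344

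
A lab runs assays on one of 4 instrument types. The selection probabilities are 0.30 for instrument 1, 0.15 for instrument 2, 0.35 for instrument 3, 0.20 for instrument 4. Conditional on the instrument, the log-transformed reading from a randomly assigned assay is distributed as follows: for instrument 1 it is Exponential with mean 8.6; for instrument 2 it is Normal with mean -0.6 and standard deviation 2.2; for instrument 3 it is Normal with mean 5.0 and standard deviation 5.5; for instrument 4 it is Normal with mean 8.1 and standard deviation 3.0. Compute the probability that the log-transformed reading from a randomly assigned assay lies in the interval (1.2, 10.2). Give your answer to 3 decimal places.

Conditional on each instrument, P(1.2 < X < 10.2): 1: 0.564336; 2: 0.206626; 3: 0.582975; 4: 0.747312.
By total probability, P(1.2 < X < 10.2) = 0.3·0.564336 + 0.15·0.206626 + 0.35·0.582975 + 0.2·0.747312 = 0.553799.

0.554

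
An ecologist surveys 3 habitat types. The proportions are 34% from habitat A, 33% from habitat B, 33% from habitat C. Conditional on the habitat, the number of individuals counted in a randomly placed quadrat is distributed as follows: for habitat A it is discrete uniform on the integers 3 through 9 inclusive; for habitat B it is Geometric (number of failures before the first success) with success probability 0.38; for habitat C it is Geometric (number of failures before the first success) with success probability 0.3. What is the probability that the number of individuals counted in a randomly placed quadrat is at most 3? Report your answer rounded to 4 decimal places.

Conditional on each habitat, P(X ≤ 3): A: 0.142857; B: 0.852237; C: 0.7599.
By total probability, P(X ≤ 3) = 0.34·0.142857 + 0.33·0.852237 + 0.33·0.7599 = 0.580577.

0.5806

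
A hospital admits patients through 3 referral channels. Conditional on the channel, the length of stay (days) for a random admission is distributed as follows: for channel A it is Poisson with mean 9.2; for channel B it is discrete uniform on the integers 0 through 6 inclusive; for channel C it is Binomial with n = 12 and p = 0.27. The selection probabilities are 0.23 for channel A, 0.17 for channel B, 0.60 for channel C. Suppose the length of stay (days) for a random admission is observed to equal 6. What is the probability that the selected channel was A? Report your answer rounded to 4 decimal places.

Likelihoods P(X=6 | ·): A: 0.0850913; B: 0.142857; C: 0.0541741.
Posterior ∝ prior × likelihood. Numerator for A: 0.23·0.0850913 = 0.019571.
Normalizing constant: 0.23·0.0850913 + 0.17·0.142857 + 0.6·0.0541741 = 0.0763612.
P(A | observation) = 0.019571 / 0.0763612 = 0.256295.

0.2563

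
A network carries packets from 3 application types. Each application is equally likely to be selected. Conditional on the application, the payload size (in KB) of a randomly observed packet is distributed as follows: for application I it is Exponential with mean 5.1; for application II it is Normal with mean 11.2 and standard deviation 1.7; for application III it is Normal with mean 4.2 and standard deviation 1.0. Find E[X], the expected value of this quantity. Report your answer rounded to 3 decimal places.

6.833

Component means — I: 5.1; II: 11.2; III: 4.2.
E[X] = 0.333333·5.1 + 0.333333·11.2 + 0.333333·4.2 = 6.83333.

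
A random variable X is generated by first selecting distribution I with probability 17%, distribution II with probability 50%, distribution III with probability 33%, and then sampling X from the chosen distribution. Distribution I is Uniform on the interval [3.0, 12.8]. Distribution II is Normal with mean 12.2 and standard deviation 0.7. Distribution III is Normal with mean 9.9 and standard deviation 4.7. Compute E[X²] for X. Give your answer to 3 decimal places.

For each component E[X²] = Var + (mean)², giving I: 70.4133; II: 149.33; III: 120.1.
Overall E[X²] = 0.17·70.4133 + 0.5·149.33 + 0.33·120.1 = 126.268.

126.268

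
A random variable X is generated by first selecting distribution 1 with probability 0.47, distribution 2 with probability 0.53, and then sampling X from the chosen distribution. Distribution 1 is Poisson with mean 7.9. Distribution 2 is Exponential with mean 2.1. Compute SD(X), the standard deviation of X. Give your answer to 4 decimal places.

Per component, 1: μ=7.9, E[X²]=70.31; 2: μ=2.1, E[X²]=8.82.
E[X] = 0.47·7.9 + 0.53·2.1 = 4.826.
E[X²] = 0.47·70.31 + 0.53·8.82 = 37.7203.
Var(X) = E[X²] − (E[X])² = 37.7203 − 23.2903 = 14.43.
SD(X) = √14.43 = 3.79869.

3.7987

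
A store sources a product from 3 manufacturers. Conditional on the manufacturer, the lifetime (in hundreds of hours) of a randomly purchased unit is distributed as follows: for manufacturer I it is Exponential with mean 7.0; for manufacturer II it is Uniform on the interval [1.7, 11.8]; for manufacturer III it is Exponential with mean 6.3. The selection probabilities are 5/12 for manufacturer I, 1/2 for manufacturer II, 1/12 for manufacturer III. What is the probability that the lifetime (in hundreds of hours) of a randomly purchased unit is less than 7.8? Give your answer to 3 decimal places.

Conditional on each manufacturer, P(X < 7.8): I: 0.67185; II: 0.60396; III: 0.710064.
By total probability, P(X < 7.8) = 0.416667·0.67185 + 0.5·0.60396 + 0.0833333·0.710064 = 0.64109.

0.641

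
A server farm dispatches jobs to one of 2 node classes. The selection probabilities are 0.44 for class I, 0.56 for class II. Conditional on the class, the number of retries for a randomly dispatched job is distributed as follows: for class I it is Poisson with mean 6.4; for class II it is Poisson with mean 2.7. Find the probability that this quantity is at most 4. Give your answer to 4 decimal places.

0.5867

Conditional on each class, P(X ≤ 4): I: 0.23507; II: 0.862908.
By total probability, P(X ≤ 4) = 0.44·0.23507 + 0.56·0.862908 = 0.586659.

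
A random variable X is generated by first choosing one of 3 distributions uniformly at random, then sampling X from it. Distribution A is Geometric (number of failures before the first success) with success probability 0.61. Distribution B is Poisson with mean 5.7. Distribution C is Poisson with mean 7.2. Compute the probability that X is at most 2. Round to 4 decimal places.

Conditional on each component, P(X ≤ 2): A: 0.940681; B: 0.0767732; C: 0.0254735.
By total probability, P(X ≤ 2) = 0.333333·0.940681 + 0.333333·0.0767732 + 0.333333·0.0254735 = 0.347643.

0.3476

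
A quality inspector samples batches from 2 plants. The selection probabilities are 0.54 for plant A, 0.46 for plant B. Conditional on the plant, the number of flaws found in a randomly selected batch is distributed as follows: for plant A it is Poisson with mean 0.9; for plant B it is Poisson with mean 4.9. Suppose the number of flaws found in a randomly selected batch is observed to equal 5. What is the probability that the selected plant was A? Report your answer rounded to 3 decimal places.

Likelihoods P(X=5 | ·): A: 0.00200063; B: 0.17529.
Posterior ∝ prior × likelihood. Numerator for A: 0.54·0.00200063 = 0.00108034.
Normalizing constant: 0.54·0.00200063 + 0.46·0.17529 = 0.0817136.
P(A | observation) = 0.00108034 / 0.0817136 = 0.013221.

0.013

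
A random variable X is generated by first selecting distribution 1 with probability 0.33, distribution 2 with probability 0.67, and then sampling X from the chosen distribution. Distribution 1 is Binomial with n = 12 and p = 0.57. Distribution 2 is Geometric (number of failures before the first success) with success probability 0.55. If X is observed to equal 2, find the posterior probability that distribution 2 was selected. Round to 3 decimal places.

Likelihoods P(X=2 | ·): 1: 0.00463424; 2: 0.111375.
Posterior ∝ prior × likelihood. Numerator for 2: 0.67·0.111375 = 0.0746213.
Normalizing constant: 0.33·0.00463424 + 0.67·0.111375 = 0.0761505.
P(2 | observation) = 0.0746213 / 0.0761505 = 0.979917.

0.980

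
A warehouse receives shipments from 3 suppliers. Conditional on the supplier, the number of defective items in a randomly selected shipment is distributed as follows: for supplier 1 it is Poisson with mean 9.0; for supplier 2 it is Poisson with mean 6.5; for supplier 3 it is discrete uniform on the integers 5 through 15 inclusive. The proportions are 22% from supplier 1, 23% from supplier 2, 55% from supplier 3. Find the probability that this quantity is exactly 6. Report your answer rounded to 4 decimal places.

0.1063

Conditional on each supplier, P(X = 6): 1: 0.0910903; 2: 0.157483; 3: 0.0909091.
By total probability, P(X = 6) = 0.22·0.0910903 + 0.23·0.157483 + 0.55·0.0909091 = 0.106261.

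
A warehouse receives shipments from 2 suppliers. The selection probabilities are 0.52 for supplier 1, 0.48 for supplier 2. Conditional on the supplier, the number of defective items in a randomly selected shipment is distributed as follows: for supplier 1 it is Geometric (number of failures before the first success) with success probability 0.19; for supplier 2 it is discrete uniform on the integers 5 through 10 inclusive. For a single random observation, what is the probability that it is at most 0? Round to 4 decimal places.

Conditional on each supplier, P(X ≤ 0): 1: 0.19; 2: 0.
By total probability, P(X ≤ 0) = 0.52·0.19 + 0.48·0 = 0.0988.

0.0988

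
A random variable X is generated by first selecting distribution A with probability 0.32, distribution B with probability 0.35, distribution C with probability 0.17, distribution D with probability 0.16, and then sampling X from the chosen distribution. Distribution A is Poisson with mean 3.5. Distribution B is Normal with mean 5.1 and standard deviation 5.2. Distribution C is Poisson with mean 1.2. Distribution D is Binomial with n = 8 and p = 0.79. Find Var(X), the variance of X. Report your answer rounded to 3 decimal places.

Per component, A: μ=3.5, E[X²]=15.75; B: μ=5.1, E[X²]=53.05; C: μ=1.2, E[X²]=2.64; D: μ=6.32, E[X²]=41.2696.
E[X] = 0.32·3.5 + 0.35·5.1 + 0.17·1.2 + 0.16·6.32 = 4.1202.
E[X²] = 0.32·15.75 + 0.35·53.05 + 0.17·2.64 + 0.16·41.2696 = 30.6594.
Var(X) = E[X²] − (E[X])² = 30.6594 − 16.976 = 13.6834.

13.683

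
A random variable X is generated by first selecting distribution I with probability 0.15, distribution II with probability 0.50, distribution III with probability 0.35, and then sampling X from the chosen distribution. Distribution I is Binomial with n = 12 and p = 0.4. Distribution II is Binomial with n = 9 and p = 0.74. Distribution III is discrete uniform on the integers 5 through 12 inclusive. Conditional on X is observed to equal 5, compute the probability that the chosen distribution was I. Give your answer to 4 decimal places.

0.2403

Likelihoods P(X=5 | ·): I: 0.22703; II: 0.127768; III: 0.125.
Posterior ∝ prior × likelihood. Numerator for I: 0.15·0.22703 = 0.0340546.
Normalizing constant: 0.15·0.22703 + 0.5·0.127768 + 0.35·0.125 = 0.141689.
P(I | observation) = 0.0340546 / 0.141689 = 0.240348.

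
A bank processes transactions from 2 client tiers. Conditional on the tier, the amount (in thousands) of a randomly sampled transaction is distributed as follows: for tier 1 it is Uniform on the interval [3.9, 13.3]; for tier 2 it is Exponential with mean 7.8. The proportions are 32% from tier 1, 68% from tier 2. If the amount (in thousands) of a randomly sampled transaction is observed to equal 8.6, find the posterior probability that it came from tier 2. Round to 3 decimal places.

Likelihoods f(8.6 | ·): 1: 0.106383; 2: 0.0425665.
Posterior ∝ prior × likelihood. Numerator for 2: 0.68·0.0425665 = 0.0289452.
Normalizing constant: 0.32·0.106383 + 0.68·0.0425665 = 0.0629878.
P(2 | observation) = 0.0289452 / 0.0629878 = 0.459537.

0.460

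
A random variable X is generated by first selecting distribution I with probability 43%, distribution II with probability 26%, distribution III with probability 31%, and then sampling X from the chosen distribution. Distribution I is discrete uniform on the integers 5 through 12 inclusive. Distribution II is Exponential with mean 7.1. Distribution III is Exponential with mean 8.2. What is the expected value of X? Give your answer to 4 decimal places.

8.0430

Component means — I: 8.5; II: 7.1; III: 8.2.
E[X] = 0.43·8.5 + 0.26·7.1 + 0.31·8.2 = 8.043.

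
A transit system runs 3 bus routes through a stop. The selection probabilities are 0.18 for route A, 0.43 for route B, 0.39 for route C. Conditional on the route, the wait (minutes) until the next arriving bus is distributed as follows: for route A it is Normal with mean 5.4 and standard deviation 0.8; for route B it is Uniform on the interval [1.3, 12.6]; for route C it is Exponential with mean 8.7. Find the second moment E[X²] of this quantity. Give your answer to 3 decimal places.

For each component E[X²] = Var + (mean)², giving A: 29.8; B: 58.9433; C: 151.38.
Overall E[X²] = 0.18·29.8 + 0.43·58.9433 + 0.39·151.38 = 89.7478.

89.748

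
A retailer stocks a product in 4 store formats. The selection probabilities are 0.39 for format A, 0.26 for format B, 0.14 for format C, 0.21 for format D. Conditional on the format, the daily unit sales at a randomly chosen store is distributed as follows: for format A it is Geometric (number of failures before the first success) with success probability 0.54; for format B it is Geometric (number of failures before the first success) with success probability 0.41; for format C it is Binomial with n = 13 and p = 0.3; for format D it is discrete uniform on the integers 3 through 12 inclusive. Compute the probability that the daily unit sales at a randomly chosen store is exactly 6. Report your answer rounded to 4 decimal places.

Conditional on each format, P(X = 6): A: 0.00511612; B: 0.017294; C: 0.103022; D: 0.1.
By total probability, P(X = 6) = 0.39·0.00511612 + 0.26·0.017294 + 0.14·0.103022 + 0.21·0.1 = 0.0419148.

0.0419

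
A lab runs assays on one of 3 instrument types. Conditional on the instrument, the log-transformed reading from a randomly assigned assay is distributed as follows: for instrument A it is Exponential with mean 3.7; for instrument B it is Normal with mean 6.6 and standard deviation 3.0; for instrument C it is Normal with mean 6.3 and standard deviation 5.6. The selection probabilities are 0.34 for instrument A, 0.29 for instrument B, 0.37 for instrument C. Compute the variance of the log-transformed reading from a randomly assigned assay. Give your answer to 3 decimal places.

Per component, A: μ=3.7, E[X²]=27.38; B: μ=6.6, E[X²]=52.56; C: μ=6.3, E[X²]=71.05.
E[X] = 0.34·3.7 + 0.29·6.6 + 0.37·6.3 = 5.503.
E[X²] = 0.34·27.38 + 0.29·52.56 + 0.37·71.05 = 50.8401.
Var(X) = E[X²] − (E[X])² = 50.8401 − 30.283 = 20.5571.

20.557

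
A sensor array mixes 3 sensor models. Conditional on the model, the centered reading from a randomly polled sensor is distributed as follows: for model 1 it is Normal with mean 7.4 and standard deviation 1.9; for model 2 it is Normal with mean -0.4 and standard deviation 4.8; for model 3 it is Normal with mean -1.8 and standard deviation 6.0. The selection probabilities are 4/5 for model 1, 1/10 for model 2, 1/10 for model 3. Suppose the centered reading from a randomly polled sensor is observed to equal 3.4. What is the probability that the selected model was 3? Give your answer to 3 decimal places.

Likelihoods f(3.4 | ·): 1: 0.0228945; 2: 0.060754; 3: 0.0456727.
Posterior ∝ prior × likelihood. Numerator for 3: 0.1·0.0456727 = 0.00456727.
Normalizing constant: 0.8·0.0228945 + 0.1·0.060754 + 0.1·0.0456727 = 0.0289583.
P(3 | observation) = 0.00456727 / 0.0289583 = 0.157719.

0.158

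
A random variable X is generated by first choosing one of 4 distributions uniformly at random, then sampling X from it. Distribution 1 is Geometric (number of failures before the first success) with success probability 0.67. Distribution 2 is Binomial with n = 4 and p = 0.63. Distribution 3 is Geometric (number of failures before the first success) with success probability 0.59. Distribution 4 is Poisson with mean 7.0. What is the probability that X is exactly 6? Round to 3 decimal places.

0.038

Conditional on each component, P(X = 6): 1: 0.000865284; 2: 0; 3: 0.00280256; 4: 0.149003.
By total probability, P(X = 6) = 0.25·0.000865284 + 0.25·0 + 0.25·0.00280256 + 0.25·0.149003 = 0.0381677.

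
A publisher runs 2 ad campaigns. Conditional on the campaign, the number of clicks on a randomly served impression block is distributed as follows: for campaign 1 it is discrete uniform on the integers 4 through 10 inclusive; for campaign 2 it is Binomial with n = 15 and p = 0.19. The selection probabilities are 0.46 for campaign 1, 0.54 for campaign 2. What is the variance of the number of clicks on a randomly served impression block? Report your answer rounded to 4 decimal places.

7.3647

Per component, 1: μ=7, E[X²]=53; 2: μ=2.85, E[X²]=10.431.
E[X] = 0.46·7 + 0.54·2.85 = 4.759.
E[X²] = 0.46·53 + 0.54·10.431 = 30.0127.
Var(X) = E[X²] − (E[X])² = 30.0127 − 22.6481 = 7.36466.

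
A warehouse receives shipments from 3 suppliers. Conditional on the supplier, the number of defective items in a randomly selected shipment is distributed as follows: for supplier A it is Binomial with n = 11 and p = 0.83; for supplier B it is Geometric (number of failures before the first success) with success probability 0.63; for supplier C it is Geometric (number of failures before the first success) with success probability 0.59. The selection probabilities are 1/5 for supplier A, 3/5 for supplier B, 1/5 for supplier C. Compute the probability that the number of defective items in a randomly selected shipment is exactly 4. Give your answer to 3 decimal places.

0.011

Conditional on each supplier, P(X = 4): A: 0.000642641; B: 0.0118072; C: 0.016672.
By total probability, P(X = 4) = 0.2·0.000642641 + 0.6·0.0118072 + 0.2·0.016672 = 0.0105473.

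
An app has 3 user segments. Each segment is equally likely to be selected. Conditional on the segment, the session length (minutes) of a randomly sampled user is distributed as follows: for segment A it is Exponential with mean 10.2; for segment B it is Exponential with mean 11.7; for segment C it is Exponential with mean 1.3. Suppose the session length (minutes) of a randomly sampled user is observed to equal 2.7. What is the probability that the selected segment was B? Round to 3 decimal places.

Likelihoods f(2.7 | ·): A: 0.0752384; B: 0.0678566; C: 0.0963963.
Posterior ∝ prior × likelihood. Numerator for B: 0.333333·0.0678566 = 0.0226189.
Normalizing constant: 0.333333·0.0752384 + 0.333333·0.0678566 + 0.333333·0.0963963 = 0.0798304.
P(B | observation) = 0.0226189 / 0.0798304 = 0.283336.

0.283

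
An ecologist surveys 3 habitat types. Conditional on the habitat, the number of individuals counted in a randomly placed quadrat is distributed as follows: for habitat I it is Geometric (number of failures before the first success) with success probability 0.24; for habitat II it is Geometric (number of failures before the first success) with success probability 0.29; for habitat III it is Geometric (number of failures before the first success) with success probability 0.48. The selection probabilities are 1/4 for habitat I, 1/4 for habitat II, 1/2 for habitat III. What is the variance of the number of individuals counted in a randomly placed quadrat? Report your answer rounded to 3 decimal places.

Per component, I: μ=3.16667, E[X²]=23.2222; II: μ=2.44828, E[X²]=14.4364; III: μ=1.08333, E[X²]=3.43056.
E[X] = 0.25·3.16667 + 0.25·2.44828 + 0.5·1.08333 = 1.9454.
E[X²] = 0.25·23.2222 + 0.25·14.4364 + 0.5·3.43056 = 11.1299.
Var(X) = E[X²] − (E[X])² = 11.1299 − 3.78459 = 7.34534.

7.345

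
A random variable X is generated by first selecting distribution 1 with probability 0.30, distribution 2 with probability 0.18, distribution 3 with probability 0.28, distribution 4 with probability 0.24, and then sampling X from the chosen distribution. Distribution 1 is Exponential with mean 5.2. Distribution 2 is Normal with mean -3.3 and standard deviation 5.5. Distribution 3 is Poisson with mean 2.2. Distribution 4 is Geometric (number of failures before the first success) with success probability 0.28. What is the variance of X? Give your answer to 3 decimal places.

Per component, 1: μ=5.2, E[X²]=54.08; 2: μ=-3.3, E[X²]=41.14; 3: μ=2.2, E[X²]=7.04; 4: μ=2.57143, E[X²]=15.7959.
E[X] = 0.3·5.2 + 0.18·-3.3 + 0.28·2.2 + 0.24·2.57143 = 2.19914.
E[X²] = 0.3·54.08 + 0.18·41.14 + 0.28·7.04 + 0.24·15.7959 = 29.3914.
Var(X) = E[X²] − (E[X])² = 29.3914 − 4.83623 = 24.5552.

24.555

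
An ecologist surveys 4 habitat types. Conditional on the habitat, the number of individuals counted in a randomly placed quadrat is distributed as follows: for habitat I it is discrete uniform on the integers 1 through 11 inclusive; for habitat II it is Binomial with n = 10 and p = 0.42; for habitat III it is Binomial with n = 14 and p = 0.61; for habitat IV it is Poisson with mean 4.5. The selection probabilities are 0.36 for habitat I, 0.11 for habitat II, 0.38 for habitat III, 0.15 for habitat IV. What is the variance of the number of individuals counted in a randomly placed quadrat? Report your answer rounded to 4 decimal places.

Per component, I: μ=6, E[X²]=46; II: μ=4.2, E[X²]=20.076; III: μ=8.54, E[X²]=76.2622; IV: μ=4.5, E[X²]=24.75.
E[X] = 0.36·6 + 0.11·4.2 + 0.38·8.54 + 0.15·4.5 = 6.5422.
E[X²] = 0.36·46 + 0.11·20.076 + 0.38·76.2622 + 0.15·24.75 = 51.4605.
Var(X) = E[X²] − (E[X])² = 51.4605 − 42.8004 = 8.66012.

8.6601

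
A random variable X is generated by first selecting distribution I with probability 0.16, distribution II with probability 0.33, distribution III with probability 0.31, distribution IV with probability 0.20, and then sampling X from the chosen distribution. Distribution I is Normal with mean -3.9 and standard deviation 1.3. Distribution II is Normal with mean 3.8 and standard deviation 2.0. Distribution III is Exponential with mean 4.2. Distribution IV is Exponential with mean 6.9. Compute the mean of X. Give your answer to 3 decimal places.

Component means — I: -3.9; II: 3.8; III: 4.2; IV: 6.9.
E[X] = 0.16·-3.9 + 0.33·3.8 + 0.31·4.2 + 0.2·6.9 = 3.312.

3.312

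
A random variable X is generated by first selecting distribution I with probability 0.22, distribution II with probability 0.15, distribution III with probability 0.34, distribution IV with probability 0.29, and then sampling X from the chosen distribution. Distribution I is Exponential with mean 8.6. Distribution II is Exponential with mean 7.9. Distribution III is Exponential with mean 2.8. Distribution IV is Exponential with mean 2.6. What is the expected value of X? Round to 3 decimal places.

Component means — I: 8.6; II: 7.9; III: 2.8; IV: 2.6.
E[X] = 0.22·8.6 + 0.15·7.9 + 0.34·2.8 + 0.29·2.6 = 4.783.

4.783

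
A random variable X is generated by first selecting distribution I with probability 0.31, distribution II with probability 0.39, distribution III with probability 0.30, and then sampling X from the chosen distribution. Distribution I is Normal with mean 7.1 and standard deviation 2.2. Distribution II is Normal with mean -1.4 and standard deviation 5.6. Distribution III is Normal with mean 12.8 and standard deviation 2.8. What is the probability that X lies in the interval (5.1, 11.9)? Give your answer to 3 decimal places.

Conditional on each component, P(5.1 < X < 11.9): I: 0.803787; II: 0.114105; III: 0.370963.
By total probability, P(5.1 < X < 11.9) = 0.31·0.803787 + 0.39·0.114105 + 0.3·0.370963 = 0.404964.

0.405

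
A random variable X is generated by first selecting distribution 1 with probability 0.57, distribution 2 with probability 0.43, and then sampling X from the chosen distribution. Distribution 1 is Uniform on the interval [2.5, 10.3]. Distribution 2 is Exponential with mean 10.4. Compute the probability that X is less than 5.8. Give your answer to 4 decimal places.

0.4250

Conditional on each component, P(X < 5.8): 1: 0.423077; 2: 0.427471.
By total probability, P(X < 5.8) = 0.57·0.423077 + 0.43·0.427471 = 0.424966.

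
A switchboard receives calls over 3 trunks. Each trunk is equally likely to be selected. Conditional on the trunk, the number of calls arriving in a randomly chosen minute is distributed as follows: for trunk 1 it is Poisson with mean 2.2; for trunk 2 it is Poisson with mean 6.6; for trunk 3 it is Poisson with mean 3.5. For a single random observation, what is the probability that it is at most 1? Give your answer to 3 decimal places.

0.167

Conditional on each trunk, P(X ≤ 1): 1: 0.35457; 2: 0.0103388; 3: 0.135888.
By total probability, P(X ≤ 1) = 0.333333·0.35457 + 0.333333·0.0103388 + 0.333333·0.135888 = 0.166932.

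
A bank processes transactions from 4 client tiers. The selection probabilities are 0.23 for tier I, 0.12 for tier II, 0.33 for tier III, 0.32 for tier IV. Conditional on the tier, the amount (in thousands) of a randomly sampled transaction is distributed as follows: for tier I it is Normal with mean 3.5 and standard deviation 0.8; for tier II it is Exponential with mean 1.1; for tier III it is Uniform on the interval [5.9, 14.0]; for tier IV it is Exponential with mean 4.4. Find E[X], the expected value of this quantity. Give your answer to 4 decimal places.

5.6285

Component means — I: 3.5; II: 1.1; III: 9.95; IV: 4.4.
E[X] = 0.23·3.5 + 0.12·1.1 + 0.33·9.95 + 0.32·4.4 = 5.6285.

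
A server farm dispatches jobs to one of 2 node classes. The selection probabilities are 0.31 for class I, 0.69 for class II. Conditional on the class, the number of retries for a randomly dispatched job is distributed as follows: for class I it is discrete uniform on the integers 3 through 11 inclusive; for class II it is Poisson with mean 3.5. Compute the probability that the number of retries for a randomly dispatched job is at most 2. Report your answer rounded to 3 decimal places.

0.221

Conditional on each class, P(X ≤ 2): I: 0; II: 0.320847.
By total probability, P(X ≤ 2) = 0.31·0 + 0.69·0.320847 = 0.221385.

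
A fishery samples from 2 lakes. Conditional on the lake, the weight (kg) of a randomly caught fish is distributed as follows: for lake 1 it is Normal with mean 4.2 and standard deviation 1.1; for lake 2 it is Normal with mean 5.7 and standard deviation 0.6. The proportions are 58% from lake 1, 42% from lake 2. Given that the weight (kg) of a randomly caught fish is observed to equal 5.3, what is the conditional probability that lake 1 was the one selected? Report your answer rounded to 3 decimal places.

Likelihoods f(5.3 | ·): 1: 0.219973; 2: 0.532413.
Posterior ∝ prior × likelihood. Numerator for 1: 0.58·0.219973 = 0.127585.
Normalizing constant: 0.58·0.219973 + 0.42·0.532413 = 0.351198.
P(1 | observation) = 0.127585 / 0.351198 = 0.363284.

0.363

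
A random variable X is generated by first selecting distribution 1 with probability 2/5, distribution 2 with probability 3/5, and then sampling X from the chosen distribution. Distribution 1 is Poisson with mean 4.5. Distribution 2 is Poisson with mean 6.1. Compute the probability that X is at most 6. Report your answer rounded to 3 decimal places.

Conditional on each component, P(X ≤ 6): 1: 0.831051; 2: 0.590245.
By total probability, P(X ≤ 6) = 0.4·0.831051 + 0.6·0.590245 = 0.686567.

0.687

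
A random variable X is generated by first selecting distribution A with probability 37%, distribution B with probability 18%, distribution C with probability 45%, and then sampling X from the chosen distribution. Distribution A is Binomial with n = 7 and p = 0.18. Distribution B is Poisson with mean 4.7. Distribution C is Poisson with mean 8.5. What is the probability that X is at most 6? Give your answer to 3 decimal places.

0.630

Conditional on each component, P(X ≤ 6): A: 0.999994; B: 0.804605; C: 0.256178.
By total probability, P(X ≤ 6) = 0.37·0.999994 + 0.18·0.804605 + 0.45·0.256178 = 0.630107.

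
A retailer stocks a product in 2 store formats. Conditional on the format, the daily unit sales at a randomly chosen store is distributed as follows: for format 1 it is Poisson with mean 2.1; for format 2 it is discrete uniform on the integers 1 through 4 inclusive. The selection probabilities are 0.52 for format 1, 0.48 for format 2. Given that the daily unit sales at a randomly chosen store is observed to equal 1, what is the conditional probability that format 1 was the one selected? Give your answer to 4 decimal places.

Likelihoods P(X=1 | ·): 1: 0.257158; 2: 0.25.
Posterior ∝ prior × likelihood. Numerator for 1: 0.52·0.257158 = 0.133722.
Normalizing constant: 0.52·0.257158 + 0.48·0.25 = 0.253722.
P(1 | observation) = 0.133722 / 0.253722 = 0.527042.

0.5270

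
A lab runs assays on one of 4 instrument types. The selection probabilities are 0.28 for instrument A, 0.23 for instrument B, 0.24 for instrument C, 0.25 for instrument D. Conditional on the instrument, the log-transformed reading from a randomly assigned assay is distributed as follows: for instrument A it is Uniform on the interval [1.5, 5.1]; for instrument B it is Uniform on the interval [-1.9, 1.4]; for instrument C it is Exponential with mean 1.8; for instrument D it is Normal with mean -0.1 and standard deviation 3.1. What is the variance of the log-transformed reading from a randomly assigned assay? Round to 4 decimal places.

Per component, A: μ=3.3, E[X²]=11.97; B: μ=-0.25, E[X²]=0.97; C: μ=1.8, E[X²]=6.48; D: μ=-0.1, E[X²]=9.62.
E[X] = 0.28·3.3 + 0.23·-0.25 + 0.24·1.8 + 0.25·-0.1 = 1.2735.
E[X²] = 0.28·11.97 + 0.23·0.97 + 0.24·6.48 + 0.25·9.62 = 7.5349.
Var(X) = E[X²] − (E[X])² = 7.5349 − 1.6218 = 5.9131.

5.9131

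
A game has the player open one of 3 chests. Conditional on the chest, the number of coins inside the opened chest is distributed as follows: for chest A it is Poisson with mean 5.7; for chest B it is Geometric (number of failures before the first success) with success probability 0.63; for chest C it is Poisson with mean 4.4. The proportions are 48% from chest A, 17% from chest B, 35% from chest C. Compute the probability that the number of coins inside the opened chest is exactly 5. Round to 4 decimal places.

0.1403

Conditional on each chest, P(X = 5): A: 0.16777; B: 0.00436867; C: 0.168728.
By total probability, P(X = 5) = 0.48·0.16777 + 0.17·0.00436867 + 0.35·0.168728 = 0.140327.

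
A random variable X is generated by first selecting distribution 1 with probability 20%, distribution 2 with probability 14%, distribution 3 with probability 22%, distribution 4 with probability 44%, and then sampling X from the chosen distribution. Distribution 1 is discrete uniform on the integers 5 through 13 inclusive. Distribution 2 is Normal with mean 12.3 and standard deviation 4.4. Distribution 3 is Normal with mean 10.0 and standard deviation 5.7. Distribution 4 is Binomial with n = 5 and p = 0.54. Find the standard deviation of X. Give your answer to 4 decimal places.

Per component, 1: μ=9, E[X²]=87.6667; 2: μ=12.3, E[X²]=170.65; 3: μ=10, E[X²]=132.49; 4: μ=2.7, E[X²]=8.532.
E[X] = 0.2·9 + 0.14·12.3 + 0.22·10 + 0.44·2.7 = 6.91.
E[X²] = 0.2·87.6667 + 0.14·170.65 + 0.22·132.49 + 0.44·8.532 = 74.3262.
Var(X) = E[X²] − (E[X])² = 74.3262 − 47.7481 = 26.5781.
SD(X) = √26.5781 = 5.1554.

5.1554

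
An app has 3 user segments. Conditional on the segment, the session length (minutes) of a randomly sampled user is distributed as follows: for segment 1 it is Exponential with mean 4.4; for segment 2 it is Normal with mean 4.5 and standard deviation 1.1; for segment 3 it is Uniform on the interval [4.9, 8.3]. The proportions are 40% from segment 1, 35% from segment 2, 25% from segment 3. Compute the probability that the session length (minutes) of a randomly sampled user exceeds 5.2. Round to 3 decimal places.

Conditional on each segment, P(X > 5.2): 1: 0.306721; 2: 0.26227; 3: 0.911765.
By total probability, P(X > 5.2) = 0.4·0.306721 + 0.35·0.26227 + 0.25·0.911765 = 0.442424.

0.442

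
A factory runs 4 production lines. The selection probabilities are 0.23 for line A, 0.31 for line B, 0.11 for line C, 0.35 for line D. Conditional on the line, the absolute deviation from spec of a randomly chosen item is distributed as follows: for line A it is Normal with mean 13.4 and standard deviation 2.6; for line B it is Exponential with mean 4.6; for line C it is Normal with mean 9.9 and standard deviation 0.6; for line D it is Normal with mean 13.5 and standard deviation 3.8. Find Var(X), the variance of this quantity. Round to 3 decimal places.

29.091

Per component, A: μ=13.4, E[X²]=186.32; B: μ=4.6, E[X²]=42.32; C: μ=9.9, E[X²]=98.37; D: μ=13.5, E[X²]=196.69.
E[X] = 0.23·13.4 + 0.31·4.6 + 0.11·9.9 + 0.35·13.5 = 10.322.
E[X²] = 0.23·186.32 + 0.31·42.32 + 0.11·98.37 + 0.35·196.69 = 135.635.
Var(X) = E[X²] − (E[X])² = 135.635 − 106.544 = 29.0913.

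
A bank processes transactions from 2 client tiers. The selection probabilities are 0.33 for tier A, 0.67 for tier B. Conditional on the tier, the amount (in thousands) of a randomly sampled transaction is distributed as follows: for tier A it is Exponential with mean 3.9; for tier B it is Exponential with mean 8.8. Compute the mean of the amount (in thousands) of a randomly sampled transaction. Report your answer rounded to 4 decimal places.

Component means — A: 3.9; B: 8.8.
E[X] = 0.33·3.9 + 0.67·8.8 = 7.183.

7.1830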